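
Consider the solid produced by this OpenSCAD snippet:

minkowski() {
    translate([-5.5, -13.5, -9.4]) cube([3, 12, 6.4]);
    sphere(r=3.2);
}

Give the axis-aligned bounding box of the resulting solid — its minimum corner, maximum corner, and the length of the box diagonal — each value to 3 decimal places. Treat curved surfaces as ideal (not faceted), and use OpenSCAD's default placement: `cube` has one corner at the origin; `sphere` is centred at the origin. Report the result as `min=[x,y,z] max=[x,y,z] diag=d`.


min=[-8.700,-16.700,-12.600] max=[0.700,1.700,0.200] diag=24.306

A = translate([-5.5, -13.5, -9.4]) cube([3, 12, 6.4]) → bbox [-5.5,-13.5,-9.4] .. [-2.5,-1.5,-3]
B = sphere(r=3.2) → bbox [-3.2,-3.2,-3.2] .. [3.2,3.2,3.2]
lo = A.lo+B.lo = [-5.5-3.2, -13.5-3.2, -9.4-3.2] = [-8.700,-16.700,-12.600]
hi = A.hi+B.hi = [-2.5+3.2, -1.5+3.2, -3+3.2] = [0.700,1.700,0.200]
diag = √(9.4²+18.4²+12.8²) = √590.76 = 24.306


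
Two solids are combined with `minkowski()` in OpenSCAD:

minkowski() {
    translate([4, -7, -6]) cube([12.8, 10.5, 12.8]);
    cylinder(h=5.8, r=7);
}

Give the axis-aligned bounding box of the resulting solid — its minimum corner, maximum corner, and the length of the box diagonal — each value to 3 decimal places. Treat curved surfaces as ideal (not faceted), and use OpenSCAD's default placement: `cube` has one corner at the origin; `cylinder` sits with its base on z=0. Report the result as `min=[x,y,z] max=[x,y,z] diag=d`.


min=[-3.000,-14.000,-6.000] max=[23.800,10.500,12.600] diag=40.798

A = translate([4, -7, -6]) cube([12.8, 10.5, 12.8]) → bbox [4,-7,-6] .. [16.8,3.5,6.8]
B = cylinder(h=5.8, r=7) → bbox [-7,-7,0] .. [7,7,5.8]
lo = A.lo+B.lo = [4-7, -7-7, -6+0] = [-3.000,-14.000,-6.000]
hi = A.hi+B.hi = [16.8+7, 3.5+7, 6.8+5.8] = [23.800,10.500,12.600]
diag = √(26.8²+24.5²+18.6²) = √1664.45 = 40.798


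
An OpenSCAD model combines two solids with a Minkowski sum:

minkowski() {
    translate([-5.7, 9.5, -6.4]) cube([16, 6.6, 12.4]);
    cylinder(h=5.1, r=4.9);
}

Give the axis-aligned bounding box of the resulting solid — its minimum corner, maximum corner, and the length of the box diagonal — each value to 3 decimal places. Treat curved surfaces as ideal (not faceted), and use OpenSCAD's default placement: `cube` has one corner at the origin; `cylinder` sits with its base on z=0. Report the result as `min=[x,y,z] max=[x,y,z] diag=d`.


A = translate([-5.7, 9.5, -6.4]) cube([16, 6.6, 12.4]) → bbox [-5.7,9.5,-6.4] .. [10.3,16.1,6]
B = cylinder(h=5.1, r=4.9) → bbox [-4.9,-4.9,0] .. [4.9,4.9,5.1]
lo = A.lo+B.lo = [-5.7-4.9, 9.5-4.9, -6.4+0] = [-10.600,4.600,-6.400]
hi = A.hi+B.hi = [10.3+4.9, 16.1+4.9, 6+5.1] = [15.200,21.000,11.100]
diag = √(25.8²+16.4²+17.5²) = √1240.85 = 35.226

min=[-10.600,4.600,-6.400] max=[15.200,21.000,11.100] diag=35.226


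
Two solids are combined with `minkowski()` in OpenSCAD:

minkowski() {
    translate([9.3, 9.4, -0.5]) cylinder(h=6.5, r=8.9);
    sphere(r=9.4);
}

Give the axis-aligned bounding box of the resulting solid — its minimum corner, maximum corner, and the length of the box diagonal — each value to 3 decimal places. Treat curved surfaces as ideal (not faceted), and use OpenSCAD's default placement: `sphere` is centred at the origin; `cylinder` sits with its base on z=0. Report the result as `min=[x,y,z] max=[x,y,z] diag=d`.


A = translate([9.3, 9.4, -0.5]) cylinder(h=6.5, r=8.9) → bbox [0.4,0.5,-0.5] .. [18.2,18.3,6]
B = sphere(r=9.4) → bbox [-9.4,-9.4,-9.4] .. [9.4,9.4,9.4]
lo = A.lo+B.lo = [0.4-9.4, 0.5-9.4, -0.5-9.4] = [-9.000,-8.900,-9.900]
hi = A.hi+B.hi = [18.2+9.4, 18.3+9.4, 6+9.4] = [27.600,27.700,15.400]
diag = √(36.6²+36.6²+25.3²) = √3319.21 = 57.613

min=[-9.000,-8.900,-9.900] max=[27.600,27.700,15.400] diag=57.613


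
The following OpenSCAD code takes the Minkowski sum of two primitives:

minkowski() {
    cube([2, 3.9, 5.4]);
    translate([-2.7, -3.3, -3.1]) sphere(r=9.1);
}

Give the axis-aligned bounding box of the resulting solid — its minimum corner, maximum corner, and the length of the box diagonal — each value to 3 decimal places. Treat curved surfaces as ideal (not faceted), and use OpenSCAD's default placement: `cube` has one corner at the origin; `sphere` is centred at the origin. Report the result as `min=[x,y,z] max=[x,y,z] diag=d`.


A = translate([-2.7, -3.3, -3.1]) sphere(r=9.1) → bbox [-11.8,-12.4,-12.2] .. [6.4,5.8,6]
B = cube([2, 3.9, 5.4]) → bbox [0,0,0] .. [2,3.9,5.4]
lo = A.lo+B.lo = [-11.8+0, -12.4+0, -12.2+0] = [-11.800,-12.400,-12.200]
hi = A.hi+B.hi = [6.4+2, 5.8+3.9, 6+5.4] = [8.400,9.700,11.400]
diag = √(20.2²+22.1²+23.6²) = √1453.41 = 38.124

min=[-11.800,-12.400,-12.200] max=[8.400,9.700,11.400] diag=38.124


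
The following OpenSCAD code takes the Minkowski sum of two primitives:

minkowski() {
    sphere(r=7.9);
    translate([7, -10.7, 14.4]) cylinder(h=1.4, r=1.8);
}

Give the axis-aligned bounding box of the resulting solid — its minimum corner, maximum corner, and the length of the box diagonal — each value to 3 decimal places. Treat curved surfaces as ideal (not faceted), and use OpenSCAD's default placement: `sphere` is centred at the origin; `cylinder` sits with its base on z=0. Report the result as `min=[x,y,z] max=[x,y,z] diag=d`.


A = translate([7, -10.7, 14.4]) cylinder(h=1.4, r=1.8) → bbox [5.2,-12.5,14.4] .. [8.8,-8.9,15.8]
B = sphere(r=7.9) → bbox [-7.9,-7.9,-7.9] .. [7.9,7.9,7.9]
lo = A.lo+B.lo = [5.2-7.9, -12.5-7.9, 14.4-7.9] = [-2.700,-20.400,6.500]
hi = A.hi+B.hi = [8.8+7.9, -8.9+7.9, 15.8+7.9] = [16.700,-1.000,23.700]
diag = √(19.4²+19.4²+17.2²) = √1048.56 = 32.381

min=[-2.700,-20.400,6.500] max=[16.700,-1.000,23.700] diag=32.381


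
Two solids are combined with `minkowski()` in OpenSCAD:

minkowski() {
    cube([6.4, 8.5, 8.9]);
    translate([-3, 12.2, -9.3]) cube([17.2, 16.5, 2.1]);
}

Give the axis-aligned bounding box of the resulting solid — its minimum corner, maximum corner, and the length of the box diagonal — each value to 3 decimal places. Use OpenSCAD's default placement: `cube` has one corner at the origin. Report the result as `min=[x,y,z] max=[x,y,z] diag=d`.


min=[-3.000,12.200,-9.300] max=[20.600,37.200,1.700] diag=36.097

A = translate([-3, 12.2, -9.3]) cube([17.2, 16.5, 2.1]) → bbox [-3,12.2,-9.3] .. [14.2,28.7,-7.2]
B = cube([6.4, 8.5, 8.9]) → bbox [0,0,0] .. [6.4,8.5,8.9]
lo = A.lo+B.lo = [-3+0, 12.2+0, -9.3+0] = [-3.000,12.200,-9.300]
hi = A.hi+B.hi = [14.2+6.4, 28.7+8.5, -7.2+8.9] = [20.600,37.200,1.700]
diag = √(23.6²+25²+11²) = √1302.96 = 36.097


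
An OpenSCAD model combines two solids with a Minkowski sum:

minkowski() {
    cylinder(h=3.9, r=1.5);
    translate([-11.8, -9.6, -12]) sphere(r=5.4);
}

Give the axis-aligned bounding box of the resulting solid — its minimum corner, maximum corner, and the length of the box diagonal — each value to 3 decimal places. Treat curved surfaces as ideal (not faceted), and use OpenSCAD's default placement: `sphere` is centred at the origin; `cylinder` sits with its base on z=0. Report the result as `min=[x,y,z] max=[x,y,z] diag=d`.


min=[-18.700,-16.500,-17.400] max=[-4.900,-2.700,-2.700] diag=24.433

A = translate([-11.8, -9.6, -12]) sphere(r=5.4) → bbox [-17.2,-15,-17.4] .. [-6.4,-4.2,-6.6]
B = cylinder(h=3.9, r=1.5) → bbox [-1.5,-1.5,0] .. [1.5,1.5,3.9]
lo = A.lo+B.lo = [-17.2-1.5, -15-1.5, -17.4+0] = [-18.700,-16.500,-17.400]
hi = A.hi+B.hi = [-6.4+1.5, -4.2+1.5, -6.6+3.9] = [-4.900,-2.700,-2.700]
diag = √(13.8²+13.8²+14.7²) = √596.97 = 24.433


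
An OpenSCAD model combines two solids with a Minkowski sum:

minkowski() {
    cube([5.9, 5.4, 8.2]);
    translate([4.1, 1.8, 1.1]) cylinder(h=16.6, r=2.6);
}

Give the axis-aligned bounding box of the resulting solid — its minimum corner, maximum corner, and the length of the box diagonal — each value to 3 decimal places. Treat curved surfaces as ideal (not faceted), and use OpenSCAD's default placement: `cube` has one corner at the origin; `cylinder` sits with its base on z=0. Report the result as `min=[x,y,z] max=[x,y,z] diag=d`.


A = translate([4.1, 1.8, 1.1]) cylinder(h=16.6, r=2.6) → bbox [1.5,-0.8,1.1] .. [6.7,4.4,17.7]
B = cube([5.9, 5.4, 8.2]) → bbox [0,0,0] .. [5.9,5.4,8.2]
lo = A.lo+B.lo = [1.5+0, -0.8+0, 1.1+0] = [1.500,-0.800,1.100]
hi = A.hi+B.hi = [6.7+5.9, 4.4+5.4, 17.7+8.2] = [12.600,9.800,25.900]
diag = √(11.1²+10.6²+24.8²) = √850.61 = 29.165

min=[1.500,-0.800,1.100] max=[12.600,9.800,25.900] diag=29.165


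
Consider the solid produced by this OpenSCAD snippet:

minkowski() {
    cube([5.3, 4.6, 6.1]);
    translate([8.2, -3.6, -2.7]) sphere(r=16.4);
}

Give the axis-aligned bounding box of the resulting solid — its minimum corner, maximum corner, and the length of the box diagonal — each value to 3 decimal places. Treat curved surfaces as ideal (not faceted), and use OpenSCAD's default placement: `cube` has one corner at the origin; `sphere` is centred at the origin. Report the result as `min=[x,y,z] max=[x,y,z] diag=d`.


min=[-8.200,-20.000,-19.100] max=[29.900,17.400,19.800] diag=66.057

A = translate([8.2, -3.6, -2.7]) sphere(r=16.4) → bbox [-8.2,-20,-19.1] .. [24.6,12.8,13.7]
B = cube([5.3, 4.6, 6.1]) → bbox [0,0,0] .. [5.3,4.6,6.1]
lo = A.lo+B.lo = [-8.2+0, -20+0, -19.1+0] = [-8.200,-20.000,-19.100]
hi = A.hi+B.hi = [24.6+5.3, 12.8+4.6, 13.7+6.1] = [29.900,17.400,19.800]
diag = √(38.1²+37.4²+38.9²) = √4363.58 = 66.057


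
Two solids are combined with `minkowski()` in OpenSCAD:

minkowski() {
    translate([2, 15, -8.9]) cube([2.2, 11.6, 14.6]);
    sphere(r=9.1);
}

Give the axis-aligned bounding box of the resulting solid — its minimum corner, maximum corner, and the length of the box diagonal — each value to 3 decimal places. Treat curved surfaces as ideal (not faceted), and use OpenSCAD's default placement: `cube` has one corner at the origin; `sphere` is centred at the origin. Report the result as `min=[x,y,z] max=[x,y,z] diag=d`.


A = translate([2, 15, -8.9]) cube([2.2, 11.6, 14.6]) → bbox [2,15,-8.9] .. [4.2,26.6,5.7]
B = sphere(r=9.1) → bbox [-9.1,-9.1,-9.1] .. [9.1,9.1,9.1]
lo = A.lo+B.lo = [2-9.1, 15-9.1, -8.9-9.1] = [-7.100,5.900,-18.000]
hi = A.hi+B.hi = [4.2+9.1, 26.6+9.1, 5.7+9.1] = [13.300,35.700,14.800]
diag = √(20.4²+29.8²+32.8²) = √2380.04 = 48.786

min=[-7.100,5.900,-18.000] max=[13.300,35.700,14.800] diag=48.786


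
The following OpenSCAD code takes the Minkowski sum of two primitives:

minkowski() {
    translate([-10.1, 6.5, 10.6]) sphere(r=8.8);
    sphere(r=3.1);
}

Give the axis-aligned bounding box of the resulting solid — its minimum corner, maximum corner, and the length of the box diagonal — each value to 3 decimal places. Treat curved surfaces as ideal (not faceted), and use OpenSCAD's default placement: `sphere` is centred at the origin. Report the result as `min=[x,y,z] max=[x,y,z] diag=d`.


min=[-22.000,-5.400,-1.300] max=[1.800,18.400,22.500] diag=41.223

A = translate([-10.1, 6.5, 10.6]) sphere(r=8.8) → bbox [-18.9,-2.3,1.8] .. [-1.3,15.3,19.4]
B = sphere(r=3.1) → bbox [-3.1,-3.1,-3.1] .. [3.1,3.1,3.1]
lo = A.lo+B.lo = [-18.9-3.1, -2.3-3.1, 1.8-3.1] = [-22.000,-5.400,-1.300]
hi = A.hi+B.hi = [-1.3+3.1, 15.3+3.1, 19.4+3.1] = [1.800,18.400,22.500]
diag = √(23.8²+23.8²+23.8²) = √1699.32 = 41.223


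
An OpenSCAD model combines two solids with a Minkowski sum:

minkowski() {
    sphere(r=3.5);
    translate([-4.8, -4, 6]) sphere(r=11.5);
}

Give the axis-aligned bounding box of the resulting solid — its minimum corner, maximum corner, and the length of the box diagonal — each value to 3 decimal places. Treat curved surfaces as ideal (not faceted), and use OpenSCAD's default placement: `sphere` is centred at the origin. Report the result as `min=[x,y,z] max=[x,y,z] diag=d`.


A = translate([-4.8, -4, 6]) sphere(r=11.5) → bbox [-16.3,-15.5,-5.5] .. [6.7,7.5,17.5]
B = sphere(r=3.5) → bbox [-3.5,-3.5,-3.5] .. [3.5,3.5,3.5]
lo = A.lo+B.lo = [-16.3-3.5, -15.5-3.5, -5.5-3.5] = [-19.800,-19.000,-9.000]
hi = A.hi+B.hi = [6.7+3.5, 7.5+3.5, 17.5+3.5] = [10.200,11.000,21.000]
diag = √(30²+30²+30²) = √2700 = 51.962

min=[-19.800,-19.000,-9.000] max=[10.200,11.000,21.000] diag=51.962


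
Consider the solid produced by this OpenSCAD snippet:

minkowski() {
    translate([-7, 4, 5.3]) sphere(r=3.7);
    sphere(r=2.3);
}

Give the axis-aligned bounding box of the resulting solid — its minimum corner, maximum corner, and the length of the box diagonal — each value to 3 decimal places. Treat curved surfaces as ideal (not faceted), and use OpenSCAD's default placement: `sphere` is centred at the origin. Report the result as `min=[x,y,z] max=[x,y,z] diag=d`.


min=[-13.000,-2.000,-0.700] max=[-1.000,10.000,11.300] diag=20.785

A = translate([-7, 4, 5.3]) sphere(r=3.7) → bbox [-10.7,0.3,1.6] .. [-3.3,7.7,9]
B = sphere(r=2.3) → bbox [-2.3,-2.3,-2.3] .. [2.3,2.3,2.3]
lo = A.lo+B.lo = [-10.7-2.3, 0.3-2.3, 1.6-2.3] = [-13.000,-2.000,-0.700]
hi = A.hi+B.hi = [-3.3+2.3, 7.7+2.3, 9+2.3] = [-1.000,10.000,11.300]
diag = √(12²+12²+12²) = √432 = 20.785


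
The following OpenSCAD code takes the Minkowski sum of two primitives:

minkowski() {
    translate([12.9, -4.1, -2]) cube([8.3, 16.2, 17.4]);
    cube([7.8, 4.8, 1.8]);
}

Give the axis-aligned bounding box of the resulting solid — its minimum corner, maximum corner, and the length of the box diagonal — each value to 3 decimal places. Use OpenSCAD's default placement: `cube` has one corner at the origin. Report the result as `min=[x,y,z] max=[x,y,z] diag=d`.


min=[12.900,-4.100,-2.000] max=[29.000,16.900,17.200] diag=32.693

A = translate([12.9, -4.1, -2]) cube([8.3, 16.2, 17.4]) → bbox [12.9,-4.1,-2] .. [21.2,12.1,15.4]
B = cube([7.8, 4.8, 1.8]) → bbox [0,0,0] .. [7.8,4.8,1.8]
lo = A.lo+B.lo = [12.9+0, -4.1+0, -2+0] = [12.900,-4.100,-2.000]
hi = A.hi+B.hi = [21.2+7.8, 12.1+4.8, 15.4+1.8] = [29.000,16.900,17.200]
diag = √(16.1²+21²+19.2²) = √1068.85 = 32.693


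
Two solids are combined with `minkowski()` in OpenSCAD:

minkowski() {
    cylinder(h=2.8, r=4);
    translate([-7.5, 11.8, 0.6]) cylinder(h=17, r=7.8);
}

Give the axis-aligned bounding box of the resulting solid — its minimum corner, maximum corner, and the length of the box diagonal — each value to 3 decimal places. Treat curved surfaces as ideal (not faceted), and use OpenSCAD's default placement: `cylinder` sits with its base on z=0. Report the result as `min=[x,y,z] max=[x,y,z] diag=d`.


A = translate([-7.5, 11.8, 0.6]) cylinder(h=17, r=7.8) → bbox [-15.3,4,0.6] .. [0.3,19.6,17.6]
B = cylinder(h=2.8, r=4) → bbox [-4,-4,0] .. [4,4,2.8]
lo = A.lo+B.lo = [-15.3-4, 4-4, 0.6+0] = [-19.300,0.000,0.600]
hi = A.hi+B.hi = [0.3+4, 19.6+4, 17.6+2.8] = [4.300,23.600,20.400]
diag = √(23.6²+23.6²+19.8²) = √1505.96 = 38.807

min=[-19.300,0.000,0.600] max=[4.300,23.600,20.400] diag=38.807


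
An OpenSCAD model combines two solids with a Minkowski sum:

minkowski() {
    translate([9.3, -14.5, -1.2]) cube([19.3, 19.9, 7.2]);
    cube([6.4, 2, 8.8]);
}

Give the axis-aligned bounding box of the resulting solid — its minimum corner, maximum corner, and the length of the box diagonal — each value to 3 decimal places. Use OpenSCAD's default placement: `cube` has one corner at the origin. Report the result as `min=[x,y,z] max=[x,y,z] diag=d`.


A = translate([9.3, -14.5, -1.2]) cube([19.3, 19.9, 7.2]) → bbox [9.3,-14.5,-1.2] .. [28.6,5.4,6]
B = cube([6.4, 2, 8.8]) → bbox [0,0,0] .. [6.4,2,8.8]
lo = A.lo+B.lo = [9.3+0, -14.5+0, -1.2+0] = [9.300,-14.500,-1.200]
hi = A.hi+B.hi = [28.6+6.4, 5.4+2, 6+8.8] = [35.000,7.400,14.800]
diag = √(25.7²+21.9²+16²) = √1396.1 = 37.364

min=[9.300,-14.500,-1.200] max=[35.000,7.400,14.800] diag=37.364


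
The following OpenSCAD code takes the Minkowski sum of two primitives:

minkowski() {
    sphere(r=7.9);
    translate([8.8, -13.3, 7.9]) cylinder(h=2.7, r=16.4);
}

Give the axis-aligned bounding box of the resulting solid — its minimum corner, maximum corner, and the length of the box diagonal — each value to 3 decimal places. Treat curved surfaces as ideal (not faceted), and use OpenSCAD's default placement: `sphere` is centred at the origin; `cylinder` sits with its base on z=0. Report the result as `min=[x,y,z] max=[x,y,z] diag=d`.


min=[-15.500,-37.600,0.000] max=[33.100,11.000,18.500] diag=71.177

A = translate([8.8, -13.3, 7.9]) cylinder(h=2.7, r=16.4) → bbox [-7.6,-29.7,7.9] .. [25.2,3.1,10.6]
B = sphere(r=7.9) → bbox [-7.9,-7.9,-7.9] .. [7.9,7.9,7.9]
lo = A.lo+B.lo = [-7.6-7.9, -29.7-7.9, 7.9-7.9] = [-15.500,-37.600,0.000]
hi = A.hi+B.hi = [25.2+7.9, 3.1+7.9, 10.6+7.9] = [33.100,11.000,18.500]
diag = √(48.6²+48.6²+18.5²) = √5066.17 = 71.177


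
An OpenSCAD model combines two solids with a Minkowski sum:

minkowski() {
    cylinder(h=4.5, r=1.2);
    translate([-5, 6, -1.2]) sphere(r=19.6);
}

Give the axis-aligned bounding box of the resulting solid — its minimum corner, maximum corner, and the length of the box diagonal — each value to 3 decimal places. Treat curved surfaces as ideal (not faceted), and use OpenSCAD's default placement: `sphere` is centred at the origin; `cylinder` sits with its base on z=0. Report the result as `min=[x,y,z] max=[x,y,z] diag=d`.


min=[-25.800,-14.800,-20.800] max=[15.800,26.800,22.900] diag=73.286

A = translate([-5, 6, -1.2]) sphere(r=19.6) → bbox [-24.6,-13.6,-20.8] .. [14.6,25.6,18.4]
B = cylinder(h=4.5, r=1.2) → bbox [-1.2,-1.2,0] .. [1.2,1.2,4.5]
lo = A.lo+B.lo = [-24.6-1.2, -13.6-1.2, -20.8+0] = [-25.800,-14.800,-20.800]
hi = A.hi+B.hi = [14.6+1.2, 25.6+1.2, 18.4+4.5] = [15.800,26.800,22.900]
diag = √(41.6²+41.6²+43.7²) = √5370.81 = 73.286


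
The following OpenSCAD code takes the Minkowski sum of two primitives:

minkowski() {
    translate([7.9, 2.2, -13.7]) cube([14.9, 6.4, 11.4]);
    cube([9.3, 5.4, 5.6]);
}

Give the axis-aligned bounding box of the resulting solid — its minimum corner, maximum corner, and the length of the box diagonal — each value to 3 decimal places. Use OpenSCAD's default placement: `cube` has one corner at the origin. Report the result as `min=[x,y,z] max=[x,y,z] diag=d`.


min=[7.900,2.200,-13.700] max=[32.100,14.000,3.300] diag=31.841

A = translate([7.9, 2.2, -13.7]) cube([14.9, 6.4, 11.4]) → bbox [7.9,2.2,-13.7] .. [22.8,8.6,-2.3]
B = cube([9.3, 5.4, 5.6]) → bbox [0,0,0] .. [9.3,5.4,5.6]
lo = A.lo+B.lo = [7.9+0, 2.2+0, -13.7+0] = [7.900,2.200,-13.700]
hi = A.hi+B.hi = [22.8+9.3, 8.6+5.4, -2.3+5.6] = [32.100,14.000,3.300]
diag = √(24.2²+11.8²+17²) = √1013.88 = 31.841


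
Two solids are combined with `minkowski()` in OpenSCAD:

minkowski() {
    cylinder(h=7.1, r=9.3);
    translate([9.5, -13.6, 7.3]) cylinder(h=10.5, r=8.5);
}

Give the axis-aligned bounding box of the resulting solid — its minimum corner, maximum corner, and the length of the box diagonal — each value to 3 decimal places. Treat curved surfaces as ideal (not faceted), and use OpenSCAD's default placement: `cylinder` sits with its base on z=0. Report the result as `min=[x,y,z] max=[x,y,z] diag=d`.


min=[-8.300,-31.400,7.300] max=[27.300,4.200,24.900] diag=53.334

A = translate([9.5, -13.6, 7.3]) cylinder(h=10.5, r=8.5) → bbox [1,-22.1,7.3] .. [18,-5.1,17.8]
B = cylinder(h=7.1, r=9.3) → bbox [-9.3,-9.3,0] .. [9.3,9.3,7.1]
lo = A.lo+B.lo = [1-9.3, -22.1-9.3, 7.3+0] = [-8.300,-31.400,7.300]
hi = A.hi+B.hi = [18+9.3, -5.1+9.3, 17.8+7.1] = [27.300,4.200,24.900]
diag = √(35.6²+35.6²+17.6²) = √2844.48 = 53.334


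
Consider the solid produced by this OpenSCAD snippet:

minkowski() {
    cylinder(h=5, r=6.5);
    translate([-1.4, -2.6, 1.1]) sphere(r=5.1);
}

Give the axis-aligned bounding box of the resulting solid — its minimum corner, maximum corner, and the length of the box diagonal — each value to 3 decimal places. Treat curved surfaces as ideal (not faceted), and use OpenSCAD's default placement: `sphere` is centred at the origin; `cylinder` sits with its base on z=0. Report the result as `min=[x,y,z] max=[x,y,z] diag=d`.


A = translate([-1.4, -2.6, 1.1]) sphere(r=5.1) → bbox [-6.5,-7.7,-4] .. [3.7,2.5,6.2]
B = cylinder(h=5, r=6.5) → bbox [-6.5,-6.5,0] .. [6.5,6.5,5]
lo = A.lo+B.lo = [-6.5-6.5, -7.7-6.5, -4+0] = [-13.000,-14.200,-4.000]
hi = A.hi+B.hi = [3.7+6.5, 2.5+6.5, 6.2+5] = [10.200,9.000,11.200]
diag = √(23.2²+23.2²+15.2²) = √1307.52 = 36.160

min=[-13.000,-14.200,-4.000] max=[10.200,9.000,11.200] diag=36.160


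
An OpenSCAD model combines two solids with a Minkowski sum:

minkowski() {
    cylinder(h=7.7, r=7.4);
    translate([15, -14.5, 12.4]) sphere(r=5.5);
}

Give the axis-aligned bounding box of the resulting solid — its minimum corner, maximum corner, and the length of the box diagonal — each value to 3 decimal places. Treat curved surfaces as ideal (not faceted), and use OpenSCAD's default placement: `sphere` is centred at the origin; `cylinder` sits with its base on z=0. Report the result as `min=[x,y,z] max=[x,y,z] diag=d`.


A = translate([15, -14.5, 12.4]) sphere(r=5.5) → bbox [9.5,-20,6.9] .. [20.5,-9,17.9]
B = cylinder(h=7.7, r=7.4) → bbox [-7.4,-7.4,0] .. [7.4,7.4,7.7]
lo = A.lo+B.lo = [9.5-7.4, -20-7.4, 6.9+0] = [2.100,-27.400,6.900]
hi = A.hi+B.hi = [20.5+7.4, -9+7.4, 17.9+7.7] = [27.900,-1.600,25.600]
diag = √(25.8²+25.8²+18.7²) = √1680.97 = 41.000

min=[2.100,-27.400,6.900] max=[27.900,-1.600,25.600] diag=41.000


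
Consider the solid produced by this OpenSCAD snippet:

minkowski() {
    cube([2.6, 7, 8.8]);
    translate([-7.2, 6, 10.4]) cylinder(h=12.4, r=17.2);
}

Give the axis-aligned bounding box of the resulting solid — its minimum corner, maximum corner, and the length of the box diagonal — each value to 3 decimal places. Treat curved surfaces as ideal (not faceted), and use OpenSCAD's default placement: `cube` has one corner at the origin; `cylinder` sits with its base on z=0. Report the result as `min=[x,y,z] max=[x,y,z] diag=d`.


A = translate([-7.2, 6, 10.4]) cylinder(h=12.4, r=17.2) → bbox [-24.4,-11.2,10.4] .. [10,23.2,22.8]
B = cube([2.6, 7, 8.8]) → bbox [0,0,0] .. [2.6,7,8.8]
lo = A.lo+B.lo = [-24.4+0, -11.2+0, 10.4+0] = [-24.400,-11.200,10.400]
hi = A.hi+B.hi = [10+2.6, 23.2+7, 22.8+8.8] = [12.600,30.200,31.600]
diag = √(37²+41.4²+21.2²) = √3532.4 = 59.434

min=[-24.400,-11.200,10.400] max=[12.600,30.200,31.600] diag=59.434


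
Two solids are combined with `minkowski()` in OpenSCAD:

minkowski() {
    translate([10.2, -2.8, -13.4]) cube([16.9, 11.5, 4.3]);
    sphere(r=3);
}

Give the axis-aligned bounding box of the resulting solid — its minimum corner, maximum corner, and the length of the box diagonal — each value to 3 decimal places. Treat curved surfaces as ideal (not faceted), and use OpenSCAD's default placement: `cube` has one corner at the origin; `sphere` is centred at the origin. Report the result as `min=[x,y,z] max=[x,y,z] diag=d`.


min=[7.200,-5.800,-16.400] max=[30.100,11.700,-6.100] diag=30.606

A = translate([10.2, -2.8, -13.4]) cube([16.9, 11.5, 4.3]) → bbox [10.2,-2.8,-13.4] .. [27.1,8.7,-9.1]
B = sphere(r=3) → bbox [-3,-3,-3] .. [3,3,3]
lo = A.lo+B.lo = [10.2-3, -2.8-3, -13.4-3] = [7.200,-5.800,-16.400]
hi = A.hi+B.hi = [27.1+3, 8.7+3, -9.1+3] = [30.100,11.700,-6.100]
diag = √(22.9²+17.5²+10.3²) = √936.75 = 30.606


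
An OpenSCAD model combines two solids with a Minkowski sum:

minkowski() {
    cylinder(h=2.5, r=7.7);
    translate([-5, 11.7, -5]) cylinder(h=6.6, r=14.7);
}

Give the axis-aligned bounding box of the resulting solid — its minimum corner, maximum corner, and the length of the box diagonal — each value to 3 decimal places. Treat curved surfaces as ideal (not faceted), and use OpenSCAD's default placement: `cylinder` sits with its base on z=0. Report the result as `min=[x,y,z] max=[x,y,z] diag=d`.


A = translate([-5, 11.7, -5]) cylinder(h=6.6, r=14.7) → bbox [-19.7,-3,-5] .. [9.7,26.4,1.6]
B = cylinder(h=2.5, r=7.7) → bbox [-7.7,-7.7,0] .. [7.7,7.7,2.5]
lo = A.lo+B.lo = [-19.7-7.7, -3-7.7, -5+0] = [-27.400,-10.700,-5.000]
hi = A.hi+B.hi = [9.7+7.7, 26.4+7.7, 1.6+2.5] = [17.400,34.100,4.100]
diag = √(44.8²+44.8²+9.1²) = √4096.89 = 64.007

min=[-27.400,-10.700,-5.000] max=[17.400,34.100,4.100] diag=64.007


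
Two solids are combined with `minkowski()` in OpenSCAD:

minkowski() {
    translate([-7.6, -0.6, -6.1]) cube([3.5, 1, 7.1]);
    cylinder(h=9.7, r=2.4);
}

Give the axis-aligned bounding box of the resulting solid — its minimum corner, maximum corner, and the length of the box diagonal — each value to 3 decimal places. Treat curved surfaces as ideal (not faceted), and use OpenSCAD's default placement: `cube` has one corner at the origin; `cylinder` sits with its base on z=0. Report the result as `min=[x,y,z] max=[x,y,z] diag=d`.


A = translate([-7.6, -0.6, -6.1]) cube([3.5, 1, 7.1]) → bbox [-7.6,-0.6,-6.1] .. [-4.1,0.4,1]
B = cylinder(h=9.7, r=2.4) → bbox [-2.4,-2.4,0] .. [2.4,2.4,9.7]
lo = A.lo+B.lo = [-7.6-2.4, -0.6-2.4, -6.1+0] = [-10.000,-3.000,-6.100]
hi = A.hi+B.hi = [-4.1+2.4, 0.4+2.4, 1+9.7] = [-1.700,2.800,10.700]
diag = √(8.3²+5.8²+16.8²) = √384.77 = 19.616

min=[-10.000,-3.000,-6.100] max=[-1.700,2.800,10.700] diag=19.616


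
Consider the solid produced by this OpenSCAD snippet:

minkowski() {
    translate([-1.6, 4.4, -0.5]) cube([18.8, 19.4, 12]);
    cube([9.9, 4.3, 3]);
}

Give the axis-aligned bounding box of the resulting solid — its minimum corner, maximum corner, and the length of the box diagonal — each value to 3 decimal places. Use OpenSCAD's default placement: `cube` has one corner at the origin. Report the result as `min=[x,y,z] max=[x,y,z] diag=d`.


min=[-1.600,4.400,-0.500] max=[27.100,28.100,14.500] diag=40.130

A = translate([-1.6, 4.4, -0.5]) cube([18.8, 19.4, 12]) → bbox [-1.6,4.4,-0.5] .. [17.2,23.8,11.5]
B = cube([9.9, 4.3, 3]) → bbox [0,0,0] .. [9.9,4.3,3]
lo = A.lo+B.lo = [-1.6+0, 4.4+0, -0.5+0] = [-1.600,4.400,-0.500]
hi = A.hi+B.hi = [17.2+9.9, 23.8+4.3, 11.5+3] = [27.100,28.100,14.500]
diag = √(28.7²+23.7²+15²) = √1610.38 = 40.130


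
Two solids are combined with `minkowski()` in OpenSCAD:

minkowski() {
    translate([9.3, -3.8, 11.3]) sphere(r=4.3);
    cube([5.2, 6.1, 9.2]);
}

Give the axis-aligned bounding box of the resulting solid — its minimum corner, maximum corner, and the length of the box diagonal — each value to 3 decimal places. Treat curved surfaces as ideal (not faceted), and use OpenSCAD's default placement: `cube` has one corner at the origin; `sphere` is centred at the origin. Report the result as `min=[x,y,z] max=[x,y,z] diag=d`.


min=[5.000,-8.100,7.000] max=[18.800,6.600,24.800] diag=26.896

A = translate([9.3, -3.8, 11.3]) sphere(r=4.3) → bbox [5,-8.1,7] .. [13.6,0.5,15.6]
B = cube([5.2, 6.1, 9.2]) → bbox [0,0,0] .. [5.2,6.1,9.2]
lo = A.lo+B.lo = [5+0, -8.1+0, 7+0] = [5.000,-8.100,7.000]
hi = A.hi+B.hi = [13.6+5.2, 0.5+6.1, 15.6+9.2] = [18.800,6.600,24.800]
diag = √(13.8²+14.7²+17.8²) = √723.37 = 26.896


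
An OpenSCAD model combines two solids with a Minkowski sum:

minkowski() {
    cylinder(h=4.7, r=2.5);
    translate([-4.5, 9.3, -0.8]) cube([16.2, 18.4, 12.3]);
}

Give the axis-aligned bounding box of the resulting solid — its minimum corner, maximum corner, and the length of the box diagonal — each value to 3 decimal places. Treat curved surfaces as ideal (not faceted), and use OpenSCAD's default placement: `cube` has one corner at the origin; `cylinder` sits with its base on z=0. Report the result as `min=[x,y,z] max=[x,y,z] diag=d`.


A = translate([-4.5, 9.3, -0.8]) cube([16.2, 18.4, 12.3]) → bbox [-4.5,9.3,-0.8] .. [11.7,27.7,11.5]
B = cylinder(h=4.7, r=2.5) → bbox [-2.5,-2.5,0] .. [2.5,2.5,4.7]
lo = A.lo+B.lo = [-4.5-2.5, 9.3-2.5, -0.8+0] = [-7.000,6.800,-0.800]
hi = A.hi+B.hi = [11.7+2.5, 27.7+2.5, 11.5+4.7] = [14.200,30.200,16.200]
diag = √(21.2²+23.4²+17²) = √1286 = 35.861

min=[-7.000,6.800,-0.800] max=[14.200,30.200,16.200] diag=35.861


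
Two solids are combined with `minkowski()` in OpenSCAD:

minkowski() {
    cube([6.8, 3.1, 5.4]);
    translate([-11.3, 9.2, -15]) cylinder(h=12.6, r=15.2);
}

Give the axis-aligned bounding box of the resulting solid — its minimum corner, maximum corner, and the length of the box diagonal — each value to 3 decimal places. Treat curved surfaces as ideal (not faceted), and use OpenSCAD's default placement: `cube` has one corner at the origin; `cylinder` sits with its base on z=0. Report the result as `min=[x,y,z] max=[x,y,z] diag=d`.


A = translate([-11.3, 9.2, -15]) cylinder(h=12.6, r=15.2) → bbox [-26.5,-6,-15] .. [3.9,24.4,-2.4]
B = cube([6.8, 3.1, 5.4]) → bbox [0,0,0] .. [6.8,3.1,5.4]
lo = A.lo+B.lo = [-26.5+0, -6+0, -15+0] = [-26.500,-6.000,-15.000]
hi = A.hi+B.hi = [3.9+6.8, 24.4+3.1, -2.4+5.4] = [10.700,27.500,3.000]
diag = √(37.2²+33.5²+18²) = √2830.09 = 53.199

min=[-26.500,-6.000,-15.000] max=[10.700,27.500,3.000] diag=53.199


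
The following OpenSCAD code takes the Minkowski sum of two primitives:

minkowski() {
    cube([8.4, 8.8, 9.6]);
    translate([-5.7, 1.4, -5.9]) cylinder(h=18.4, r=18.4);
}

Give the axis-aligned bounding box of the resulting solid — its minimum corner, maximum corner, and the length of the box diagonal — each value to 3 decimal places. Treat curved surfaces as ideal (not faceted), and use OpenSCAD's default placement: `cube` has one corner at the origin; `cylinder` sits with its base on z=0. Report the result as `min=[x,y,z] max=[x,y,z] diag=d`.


min=[-24.100,-17.000,-5.900] max=[21.100,28.600,22.100] diag=70.046

A = translate([-5.7, 1.4, -5.9]) cylinder(h=18.4, r=18.4) → bbox [-24.1,-17,-5.9] .. [12.7,19.8,12.5]
B = cube([8.4, 8.8, 9.6]) → bbox [0,0,0] .. [8.4,8.8,9.6]
lo = A.lo+B.lo = [-24.1+0, -17+0, -5.9+0] = [-24.100,-17.000,-5.900]
hi = A.hi+B.hi = [12.7+8.4, 19.8+8.8, 12.5+9.6] = [21.100,28.600,22.100]
diag = √(45.2²+45.6²+28²) = √4906.4 = 70.046


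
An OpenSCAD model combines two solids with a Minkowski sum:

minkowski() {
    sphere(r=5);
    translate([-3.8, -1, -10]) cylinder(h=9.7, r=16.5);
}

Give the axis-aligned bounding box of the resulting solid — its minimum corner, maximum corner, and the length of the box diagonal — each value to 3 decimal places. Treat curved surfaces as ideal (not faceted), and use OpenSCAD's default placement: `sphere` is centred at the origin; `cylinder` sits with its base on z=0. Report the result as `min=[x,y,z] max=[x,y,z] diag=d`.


A = translate([-3.8, -1, -10]) cylinder(h=9.7, r=16.5) → bbox [-20.3,-17.5,-10] .. [12.7,15.5,-0.3]
B = sphere(r=5) → bbox [-5,-5,-5] .. [5,5,5]
lo = A.lo+B.lo = [-20.3-5, -17.5-5, -10-5] = [-25.300,-22.500,-15.000]
hi = A.hi+B.hi = [12.7+5, 15.5+5, -0.3+5] = [17.700,20.500,4.700]
diag = √(43²+43²+19.7²) = √4086.09 = 63.923

min=[-25.300,-22.500,-15.000] max=[17.700,20.500,4.700] diag=63.923


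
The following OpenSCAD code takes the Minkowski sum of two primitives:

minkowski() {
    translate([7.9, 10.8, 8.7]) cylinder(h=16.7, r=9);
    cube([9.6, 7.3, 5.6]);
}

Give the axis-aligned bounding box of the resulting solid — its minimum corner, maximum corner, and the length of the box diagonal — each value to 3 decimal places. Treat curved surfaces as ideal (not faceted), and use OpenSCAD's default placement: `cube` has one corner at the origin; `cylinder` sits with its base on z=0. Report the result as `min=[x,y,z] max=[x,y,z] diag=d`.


min=[-1.100,1.800,8.700] max=[26.500,27.100,31.000] diag=43.579

A = translate([7.9, 10.8, 8.7]) cylinder(h=16.7, r=9) → bbox [-1.1,1.8,8.7] .. [16.9,19.8,25.4]
B = cube([9.6, 7.3, 5.6]) → bbox [0,0,0] .. [9.6,7.3,5.6]
lo = A.lo+B.lo = [-1.1+0, 1.8+0, 8.7+0] = [-1.100,1.800,8.700]
hi = A.hi+B.hi = [16.9+9.6, 19.8+7.3, 25.4+5.6] = [26.500,27.100,31.000]
diag = √(27.6²+25.3²+22.3²) = √1899.14 = 43.579


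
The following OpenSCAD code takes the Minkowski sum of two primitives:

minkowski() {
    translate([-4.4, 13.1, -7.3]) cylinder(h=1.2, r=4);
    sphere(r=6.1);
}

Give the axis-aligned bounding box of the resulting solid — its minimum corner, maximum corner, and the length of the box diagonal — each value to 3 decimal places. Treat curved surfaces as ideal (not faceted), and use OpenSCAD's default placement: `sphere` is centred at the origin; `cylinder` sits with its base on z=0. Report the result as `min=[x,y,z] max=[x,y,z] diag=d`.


min=[-14.500,3.000,-13.400] max=[5.700,23.200,0.000] diag=31.554

A = translate([-4.4, 13.1, -7.3]) cylinder(h=1.2, r=4) → bbox [-8.4,9.1,-7.3] .. [-0.4,17.1,-6.1]
B = sphere(r=6.1) → bbox [-6.1,-6.1,-6.1] .. [6.1,6.1,6.1]
lo = A.lo+B.lo = [-8.4-6.1, 9.1-6.1, -7.3-6.1] = [-14.500,3.000,-13.400]
hi = A.hi+B.hi = [-0.4+6.1, 17.1+6.1, -6.1+6.1] = [5.700,23.200,0.000]
diag = √(20.2²+20.2²+13.4²) = √995.64 = 31.554


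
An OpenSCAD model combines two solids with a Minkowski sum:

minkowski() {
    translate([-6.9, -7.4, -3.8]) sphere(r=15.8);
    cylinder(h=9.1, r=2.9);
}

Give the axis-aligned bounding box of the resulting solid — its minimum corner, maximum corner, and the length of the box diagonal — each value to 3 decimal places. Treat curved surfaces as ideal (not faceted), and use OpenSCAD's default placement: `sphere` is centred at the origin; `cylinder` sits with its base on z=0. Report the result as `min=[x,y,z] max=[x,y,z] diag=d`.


min=[-25.600,-26.100,-19.600] max=[11.800,11.300,21.100] diag=66.738

A = translate([-6.9, -7.4, -3.8]) sphere(r=15.8) → bbox [-22.7,-23.2,-19.6] .. [8.9,8.4,12]
B = cylinder(h=9.1, r=2.9) → bbox [-2.9,-2.9,0] .. [2.9,2.9,9.1]
lo = A.lo+B.lo = [-22.7-2.9, -23.2-2.9, -19.6+0] = [-25.600,-26.100,-19.600]
hi = A.hi+B.hi = [8.9+2.9, 8.4+2.9, 12+9.1] = [11.800,11.300,21.100]
diag = √(37.4²+37.4²+40.7²) = √4454.01 = 66.738


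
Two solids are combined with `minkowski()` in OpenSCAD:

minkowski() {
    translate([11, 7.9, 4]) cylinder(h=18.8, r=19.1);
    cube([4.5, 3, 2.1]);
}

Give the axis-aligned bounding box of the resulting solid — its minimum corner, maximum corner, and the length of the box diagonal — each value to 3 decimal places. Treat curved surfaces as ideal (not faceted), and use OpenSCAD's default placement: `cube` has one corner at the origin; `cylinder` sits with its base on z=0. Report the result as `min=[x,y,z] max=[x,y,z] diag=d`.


A = translate([11, 7.9, 4]) cylinder(h=18.8, r=19.1) → bbox [-8.1,-11.2,4] .. [30.1,27,22.8]
B = cube([4.5, 3, 2.1]) → bbox [0,0,0] .. [4.5,3,2.1]
lo = A.lo+B.lo = [-8.1+0, -11.2+0, 4+0] = [-8.100,-11.200,4.000]
hi = A.hi+B.hi = [30.1+4.5, 27+3, 22.8+2.1] = [34.600,30.000,24.900]
diag = √(42.7²+41.2²+20.9²) = √3957.54 = 62.909

min=[-8.100,-11.200,4.000] max=[34.600,30.000,24.900] diag=62.909


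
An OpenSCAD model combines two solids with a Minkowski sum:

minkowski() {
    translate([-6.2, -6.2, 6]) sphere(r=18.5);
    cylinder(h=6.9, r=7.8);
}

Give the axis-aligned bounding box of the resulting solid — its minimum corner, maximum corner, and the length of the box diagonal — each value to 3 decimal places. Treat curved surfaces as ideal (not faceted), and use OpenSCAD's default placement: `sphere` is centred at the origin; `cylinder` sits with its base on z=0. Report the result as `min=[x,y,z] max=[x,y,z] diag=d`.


A = translate([-6.2, -6.2, 6]) sphere(r=18.5) → bbox [-24.7,-24.7,-12.5] .. [12.3,12.3,24.5]
B = cylinder(h=6.9, r=7.8) → bbox [-7.8,-7.8,0] .. [7.8,7.8,6.9]
lo = A.lo+B.lo = [-24.7-7.8, -24.7-7.8, -12.5+0] = [-32.500,-32.500,-12.500]
hi = A.hi+B.hi = [12.3+7.8, 12.3+7.8, 24.5+6.9] = [20.100,20.100,31.400]
diag = √(52.6²+52.6²+43.9²) = √7460.73 = 86.376

min=[-32.500,-32.500,-12.500] max=[20.100,20.100,31.400] diag=86.376


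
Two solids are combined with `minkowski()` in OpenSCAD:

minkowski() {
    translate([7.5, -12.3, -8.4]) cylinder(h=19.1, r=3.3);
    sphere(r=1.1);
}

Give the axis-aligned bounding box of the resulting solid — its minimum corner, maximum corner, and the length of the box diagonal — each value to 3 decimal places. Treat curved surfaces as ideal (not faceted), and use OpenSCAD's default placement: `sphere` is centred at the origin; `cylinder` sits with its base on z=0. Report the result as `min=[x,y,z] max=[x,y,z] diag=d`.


min=[3.100,-16.700,-9.500] max=[11.900,-7.900,11.800] diag=24.669

A = translate([7.5, -12.3, -8.4]) cylinder(h=19.1, r=3.3) → bbox [4.2,-15.6,-8.4] .. [10.8,-9,10.7]
B = sphere(r=1.1) → bbox [-1.1,-1.1,-1.1] .. [1.1,1.1,1.1]
lo = A.lo+B.lo = [4.2-1.1, -15.6-1.1, -8.4-1.1] = [3.100,-16.700,-9.500]
hi = A.hi+B.hi = [10.8+1.1, -9+1.1, 10.7+1.1] = [11.900,-7.900,11.800]
diag = √(8.8²+8.8²+21.3²) = √608.57 = 24.669


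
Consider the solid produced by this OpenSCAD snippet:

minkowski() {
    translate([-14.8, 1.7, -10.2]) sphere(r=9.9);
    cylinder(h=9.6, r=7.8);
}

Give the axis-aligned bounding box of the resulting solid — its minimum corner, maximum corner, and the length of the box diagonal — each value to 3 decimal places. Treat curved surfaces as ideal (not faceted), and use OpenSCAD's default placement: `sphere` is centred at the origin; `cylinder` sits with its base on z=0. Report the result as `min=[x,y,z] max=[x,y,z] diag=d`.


min=[-32.500,-16.000,-20.100] max=[2.900,19.400,9.300] diag=58.058

A = translate([-14.8, 1.7, -10.2]) sphere(r=9.9) → bbox [-24.7,-8.2,-20.1] .. [-4.9,11.6,-0.3]
B = cylinder(h=9.6, r=7.8) → bbox [-7.8,-7.8,0] .. [7.8,7.8,9.6]
lo = A.lo+B.lo = [-24.7-7.8, -8.2-7.8, -20.1+0] = [-32.500,-16.000,-20.100]
hi = A.hi+B.hi = [-4.9+7.8, 11.6+7.8, -0.3+9.6] = [2.900,19.400,9.300]
diag = √(35.4²+35.4²+29.4²) = √3370.68 = 58.058


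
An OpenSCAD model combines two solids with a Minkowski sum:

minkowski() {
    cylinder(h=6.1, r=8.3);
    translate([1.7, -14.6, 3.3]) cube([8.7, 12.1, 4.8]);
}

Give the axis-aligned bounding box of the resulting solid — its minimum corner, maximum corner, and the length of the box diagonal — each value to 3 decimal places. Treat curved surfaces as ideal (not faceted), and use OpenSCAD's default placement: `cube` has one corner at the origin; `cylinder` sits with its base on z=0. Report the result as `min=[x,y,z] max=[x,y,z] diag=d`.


A = translate([1.7, -14.6, 3.3]) cube([8.7, 12.1, 4.8]) → bbox [1.7,-14.6,3.3] .. [10.4,-2.5,8.1]
B = cylinder(h=6.1, r=8.3) → bbox [-8.3,-8.3,0] .. [8.3,8.3,6.1]
lo = A.lo+B.lo = [1.7-8.3, -14.6-8.3, 3.3+0] = [-6.600,-22.900,3.300]
hi = A.hi+B.hi = [10.4+8.3, -2.5+8.3, 8.1+6.1] = [18.700,5.800,14.200]
diag = √(25.3²+28.7²+10.9²) = √1582.59 = 39.782

min=[-6.600,-22.900,3.300] max=[18.700,5.800,14.200] diag=39.782


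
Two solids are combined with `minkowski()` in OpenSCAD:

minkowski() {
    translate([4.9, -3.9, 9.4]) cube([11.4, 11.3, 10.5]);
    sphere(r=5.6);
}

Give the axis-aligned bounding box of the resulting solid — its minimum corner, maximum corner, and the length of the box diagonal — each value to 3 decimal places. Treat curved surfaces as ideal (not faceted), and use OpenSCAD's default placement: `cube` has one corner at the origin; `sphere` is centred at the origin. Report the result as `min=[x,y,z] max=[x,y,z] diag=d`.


min=[-0.700,-9.500,3.800] max=[21.900,13.000,25.500] diag=38.573

A = translate([4.9, -3.9, 9.4]) cube([11.4, 11.3, 10.5]) → bbox [4.9,-3.9,9.4] .. [16.3,7.4,19.9]
B = sphere(r=5.6) → bbox [-5.6,-5.6,-5.6] .. [5.6,5.6,5.6]
lo = A.lo+B.lo = [4.9-5.6, -3.9-5.6, 9.4-5.6] = [-0.700,-9.500,3.800]
hi = A.hi+B.hi = [16.3+5.6, 7.4+5.6, 19.9+5.6] = [21.900,13.000,25.500]
diag = √(22.6²+22.5²+21.7²) = √1487.9 = 38.573


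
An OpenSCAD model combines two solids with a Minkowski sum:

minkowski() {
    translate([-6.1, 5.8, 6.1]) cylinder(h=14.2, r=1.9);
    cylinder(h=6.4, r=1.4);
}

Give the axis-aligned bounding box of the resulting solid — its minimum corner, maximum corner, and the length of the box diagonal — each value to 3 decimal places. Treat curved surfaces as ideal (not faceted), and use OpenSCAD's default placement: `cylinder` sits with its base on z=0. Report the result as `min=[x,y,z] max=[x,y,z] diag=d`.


min=[-9.400,2.500,6.100] max=[-2.800,9.100,26.700] diag=22.616

A = translate([-6.1, 5.8, 6.1]) cylinder(h=14.2, r=1.9) → bbox [-8,3.9,6.1] .. [-4.2,7.7,20.3]
B = cylinder(h=6.4, r=1.4) → bbox [-1.4,-1.4,0] .. [1.4,1.4,6.4]
lo = A.lo+B.lo = [-8-1.4, 3.9-1.4, 6.1+0] = [-9.400,2.500,6.100]
hi = A.hi+B.hi = [-4.2+1.4, 7.7+1.4, 20.3+6.4] = [-2.800,9.100,26.700]
diag = √(6.6²+6.6²+20.6²) = √511.48 = 22.616
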